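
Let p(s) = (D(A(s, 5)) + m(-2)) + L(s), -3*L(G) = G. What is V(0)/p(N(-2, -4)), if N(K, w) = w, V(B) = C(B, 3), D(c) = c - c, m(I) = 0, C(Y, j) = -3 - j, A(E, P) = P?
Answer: -9/2 ≈ -4.5000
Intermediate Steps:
L(G) = -G/3
D(c) = 0
V(B) = -6 (V(B) = -3 - 1*3 = -3 - 3 = -6)
p(s) = -s/3 (p(s) = (0 + 0) - s/3 = 0 - s/3 = -s/3)
V(0)/p(N(-2, -4)) = -6/(-1/3*(-4)) = -6/(4/3) = (3/4)*(-6) = -9/2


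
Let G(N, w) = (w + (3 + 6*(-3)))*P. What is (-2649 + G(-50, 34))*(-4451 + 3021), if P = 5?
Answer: 3652220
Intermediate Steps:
G(N, w) = -75 + 5*w (G(N, w) = (w + (3 + 6*(-3)))*5 = (w + (3 - 18))*5 = (w - 15)*5 = (-15 + w)*5 = -75 + 5*w)
(-2649 + G(-50, 34))*(-4451 + 3021) = (-2649 + (-75 + 5*34))*(-4451 + 3021) = (-2649 + (-75 + 170))*(-1430) = (-2649 + 95)*(-1430) = -2554*(-1430) = 3652220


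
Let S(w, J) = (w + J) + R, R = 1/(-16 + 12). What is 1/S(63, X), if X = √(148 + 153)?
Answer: 1004/58185 - 16*√301/58185 ≈ 0.012484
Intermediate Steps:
R = -¼ (R = 1/(-4) = 1*(-¼) = -¼ ≈ -0.25000)
X = √301 ≈ 17.349
S(w, J) = -¼ + J + w (S(w, J) = (w + J) - ¼ = (J + w) - ¼ = -¼ + J + w)
1/S(63, X) = 1/(-¼ + √301 + 63) = 1/(251/4 + √301)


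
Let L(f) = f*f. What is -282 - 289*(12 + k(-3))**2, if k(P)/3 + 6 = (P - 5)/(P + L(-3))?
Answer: -29182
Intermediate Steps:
L(f) = f**2
k(P) = -18 + 3*(-5 + P)/(9 + P) (k(P) = -18 + 3*((P - 5)/(P + (-3)**2)) = -18 + 3*((-5 + P)/(P + 9)) = -18 + 3*((-5 + P)/(9 + P)) = -18 + 3*(-5 + P)/(9 + P))
-282 - 289*(12 + k(-3))**2 = -282 - 289*(12 + 3*(-59 - 5*(-3))/(9 - 3))**2 = -282 - 289*(12 + 3*(-59 + 15)/6)**2 = -282 - 289*(12 + 3*(1/6)*(-44))**2 = -282 - 289*(12 - 22)**2 = -282 - 289*(-10)**2 = -282 - 289*100 = -282 - 28900 = -29182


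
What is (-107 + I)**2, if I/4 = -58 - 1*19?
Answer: 172225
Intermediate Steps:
I = -308 (I = 4*(-58 - 1*19) = 4*(-58 - 19) = 4*(-77) = -308)
(-107 + I)**2 = (-107 - 308)**2 = (-415)**2 = 172225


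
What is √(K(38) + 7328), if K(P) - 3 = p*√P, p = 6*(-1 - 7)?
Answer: √(7331 - 48*√38) ≈ 83.875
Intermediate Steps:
p = -48 (p = 6*(-8) = -48)
K(P) = 3 - 48*√P
√(K(38) + 7328) = √((3 - 48*√38) + 7328) = √(7331 - 48*√38)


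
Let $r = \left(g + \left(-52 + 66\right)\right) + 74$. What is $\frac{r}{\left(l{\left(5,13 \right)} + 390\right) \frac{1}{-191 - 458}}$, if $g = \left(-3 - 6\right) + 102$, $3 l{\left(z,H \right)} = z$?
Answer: $- \frac{352407}{1175} \approx -299.92$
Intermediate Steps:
$l{\left(z,H \right)} = \frac{z}{3}$
$g = 93$ ($g = -9 + 102 = 93$)
$r = 181$ ($r = \left(93 + \left(-52 + 66\right)\right) + 74 = \left(93 + 14\right) + 74 = 107 + 74 = 181$)
$\frac{r}{\left(l{\left(5,13 \right)} + 390\right) \frac{1}{-191 - 458}} = \frac{181}{\left(\frac{1}{3} \cdot 5 + 390\right) \frac{1}{-191 - 458}} = \frac{181}{\left(\frac{5}{3} + 390\right) \frac{1}{-649}} = \frac{181}{\frac{1175}{3} \left(- \frac{1}{649}\right)} = \frac{181}{- \frac{1175}{1947}} = 181 \left(- \frac{1947}{1175}\right) = - \frac{352407}{1175}$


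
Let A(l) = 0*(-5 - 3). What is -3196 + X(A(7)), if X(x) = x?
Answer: -3196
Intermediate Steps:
A(l) = 0 (A(l) = 0*(-8) = 0)
-3196 + X(A(7)) = -3196 + 0 = -3196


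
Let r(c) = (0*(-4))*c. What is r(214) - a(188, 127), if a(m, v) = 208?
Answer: -208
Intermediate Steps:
r(c) = 0 (r(c) = 0*c = 0)
r(214) - a(188, 127) = 0 - 1*208 = 0 - 208 = -208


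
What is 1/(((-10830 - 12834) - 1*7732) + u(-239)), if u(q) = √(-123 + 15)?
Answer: -7849/246427231 - 3*I*√3/492854462 ≈ -3.1851e-5 - 1.0543e-8*I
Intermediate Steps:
u(q) = 6*I*√3 (u(q) = √(-108) = 6*I*√3)
1/(((-10830 - 12834) - 1*7732) + u(-239)) = 1/(((-10830 - 12834) - 1*7732) + 6*I*√3) = 1/((-23664 - 7732) + 6*I*√3) = 1/(-31396 + 6*I*√3)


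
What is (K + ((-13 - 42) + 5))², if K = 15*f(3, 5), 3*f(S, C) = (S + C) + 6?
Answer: 400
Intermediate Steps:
f(S, C) = 2 + C/3 + S/3 (f(S, C) = ((S + C) + 6)/3 = ((C + S) + 6)/3 = (6 + C + S)/3 = 2 + C/3 + S/3)
K = 70 (K = 15*(2 + (⅓)*5 + (⅓)*3) = 15*(2 + 5/3 + 1) = 15*(14/3) = 70)
(K + ((-13 - 42) + 5))² = (70 + ((-13 - 42) + 5))² = (70 + (-55 + 5))² = (70 - 50)² = 20² = 400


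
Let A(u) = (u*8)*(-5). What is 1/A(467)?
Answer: -1/18680 ≈ -5.3533e-5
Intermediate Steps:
A(u) = -40*u (A(u) = (8*u)*(-5) = -40*u)
1/A(467) = 1/(-40*467) = 1/(-18680) = -1/18680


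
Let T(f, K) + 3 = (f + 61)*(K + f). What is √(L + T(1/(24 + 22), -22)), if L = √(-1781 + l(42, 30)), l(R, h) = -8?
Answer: √(-2844225 + 2116*I*√1789)/46 ≈ 0.57676 + 36.667*I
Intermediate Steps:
T(f, K) = -3 + (61 + f)*(K + f) (T(f, K) = -3 + (f + 61)*(K + f) = -3 + (61 + f)*(K + f))
L = I*√1789 (L = √(-1781 - 8) = √(-1789) = I*√1789 ≈ 42.297*I)
√(L + T(1/(24 + 22), -22)) = √(I*√1789 + (-3 + (1/(24 + 22))² + 61*(-22) + 61/(24 + 22) - 22/(24 + 22))) = √(I*√1789 + (-3 + (1/46)² - 1342 + 61/46 - 22/46)) = √(I*√1789 + (-3 + (1/46)² - 1342 + 61*(1/46) - 22*1/46)) = √(I*√1789 + (-3 + 1/2116 - 1342 + 61/46 - 11/23)) = √(I*√1789 - 2844225/2116) = √(-2844225/2116 + I*√1789)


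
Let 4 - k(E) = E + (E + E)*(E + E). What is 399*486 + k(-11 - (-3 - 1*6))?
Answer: 193904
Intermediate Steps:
k(E) = 4 - E - 4*E**2 (k(E) = 4 - (E + (E + E)*(E + E)) = 4 - (E + (2*E)*(2*E)) = 4 - (E + 4*E**2) = 4 + (-E - 4*E**2) = 4 - E - 4*E**2)
399*486 + k(-11 - (-3 - 1*6)) = 399*486 + (4 - (-11 - (-3 - 1*6)) - 4*(-11 - (-3 - 1*6))**2) = 193914 + (4 - (-11 - (-3 - 6)) - 4*(-11 - (-3 - 6))**2) = 193914 + (4 - (-11 - 1*(-9)) - 4*(-11 - 1*(-9))**2) = 193914 + (4 - (-11 + 9) - 4*(-11 + 9)**2) = 193914 + (4 - 1*(-2) - 4*(-2)**2) = 193914 + (4 + 2 - 4*4) = 193914 + (4 + 2 - 16) = 193914 - 10 = 193904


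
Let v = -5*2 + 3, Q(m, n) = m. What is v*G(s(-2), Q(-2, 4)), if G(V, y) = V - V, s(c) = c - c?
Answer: 0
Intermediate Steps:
s(c) = 0
v = -7 (v = -10 + 3 = -7)
G(V, y) = 0
v*G(s(-2), Q(-2, 4)) = -7*0 = 0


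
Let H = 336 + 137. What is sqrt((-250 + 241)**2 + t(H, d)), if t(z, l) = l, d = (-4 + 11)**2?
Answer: sqrt(130) ≈ 11.402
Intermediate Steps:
H = 473
d = 49 (d = 7**2 = 49)
sqrt((-250 + 241)**2 + t(H, d)) = sqrt((-250 + 241)**2 + 49) = sqrt((-9)**2 + 49) = sqrt(81 + 49) = sqrt(130)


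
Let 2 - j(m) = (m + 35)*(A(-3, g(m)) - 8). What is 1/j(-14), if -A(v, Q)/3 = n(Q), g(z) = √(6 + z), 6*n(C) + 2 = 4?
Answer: 1/191 ≈ 0.0052356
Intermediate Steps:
n(C) = ⅓ (n(C) = -⅓ + (⅙)*4 = -⅓ + ⅔ = ⅓)
A(v, Q) = -1 (A(v, Q) = -3*⅓ = -1)
j(m) = 317 + 9*m (j(m) = 2 - (m + 35)*(-1 - 8) = 2 - (35 + m)*(-9) = 2 - (-315 - 9*m) = 2 + (315 + 9*m) = 317 + 9*m)
1/j(-14) = 1/(317 + 9*(-14)) = 1/(317 - 126) = 1/191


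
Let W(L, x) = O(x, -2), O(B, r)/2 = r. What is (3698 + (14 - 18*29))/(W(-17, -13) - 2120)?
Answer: -1595/1062 ≈ -1.5019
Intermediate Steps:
O(B, r) = 2*r
W(L, x) = -4 (W(L, x) = 2*(-2) = -4)
(3698 + (14 - 18*29))/(W(-17, -13) - 2120) = (3698 + (14 - 18*29))/(-4 - 2120) = (3698 + (14 - 522))/(-2124) = (3698 - 508)*(-1/2124) = 3190*(-1/2124) = -1595/1062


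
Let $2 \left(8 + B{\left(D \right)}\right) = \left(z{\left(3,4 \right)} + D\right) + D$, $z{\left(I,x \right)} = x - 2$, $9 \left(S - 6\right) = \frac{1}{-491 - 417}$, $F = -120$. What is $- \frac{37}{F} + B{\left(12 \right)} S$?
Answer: $\frac{2476747}{81720} \approx 30.308$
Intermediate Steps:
$S = \frac{49031}{8172}$ ($S = 6 + \frac{1}{9 \left(-491 - 417\right)} = 6 + \frac{1}{9 \left(-908\right)} = 6 + \frac{1}{9} \left(- \frac{1}{908}\right) = 6 - \frac{1}{8172} = \frac{49031}{8172} \approx 5.9999$)
$z{\left(I,x \right)} = -2 + x$
$B{\left(D \right)} = -7 + D$ ($B{\left(D \right)} = -8 + \frac{\left(\left(-2 + 4\right) + D\right) + D}{2} = -8 + \frac{\left(2 + D\right) + D}{2} = -8 + \frac{2 + 2 D}{2} = -8 + \left(1 + D\right) = -7 + D$)
$- \frac{37}{F} + B{\left(12 \right)} S = - \frac{37}{-120} + \left(-7 + 12\right) \frac{49031}{8172} = \left(-37\right) \left(- \frac{1}{120}\right) + 5 \cdot \frac{49031}{8172} = \frac{37}{120} + \frac{245155}{8172} = \frac{2476747}{81720}$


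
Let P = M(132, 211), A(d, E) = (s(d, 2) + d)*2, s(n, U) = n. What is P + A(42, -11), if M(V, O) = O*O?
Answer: 44689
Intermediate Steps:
M(V, O) = O**2
A(d, E) = 4*d (A(d, E) = (d + d)*2 = (2*d)*2 = 4*d)
P = 44521 (P = 211**2 = 44521)
P + A(42, -11) = 44521 + 4*42 = 44521 + 168 = 44689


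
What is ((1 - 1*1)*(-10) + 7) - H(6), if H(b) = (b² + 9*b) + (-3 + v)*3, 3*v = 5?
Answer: -79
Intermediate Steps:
v = 5/3 (v = (⅓)*5 = 5/3 ≈ 1.6667)
H(b) = -4 + b² + 9*b (H(b) = (b² + 9*b) + (-3 + 5/3)*3 = (b² + 9*b) - 4/3*3 = (b² + 9*b) - 4 = -4 + b² + 9*b)
((1 - 1*1)*(-10) + 7) - H(6) = ((1 - 1*1)*(-10) + 7) - (-4 + 6² + 9*6) = ((1 - 1)*(-10) + 7) - (-4 + 36 + 54) = (0*(-10) + 7) - 1*86 = (0 + 7) - 86 = 7 - 86 = -79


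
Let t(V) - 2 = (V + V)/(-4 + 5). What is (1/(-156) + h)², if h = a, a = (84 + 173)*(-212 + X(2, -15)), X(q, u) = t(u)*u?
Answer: 69541172548225/24336 ≈ 2.8575e+9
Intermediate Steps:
t(V) = 2 + 2*V (t(V) = 2 + (V + V)/(-4 + 5) = 2 + (2*V)/1 = 2 + (2*V)*1 = 2 + 2*V)
X(q, u) = u*(2 + 2*u) (X(q, u) = (2 + 2*u)*u = u*(2 + 2*u))
a = 53456 (a = (84 + 173)*(-212 + 2*(-15)*(1 - 15)) = 257*(-212 + 2*(-15)*(-14)) = 257*(-212 + 420) = 257*208 = 53456)
h = 53456
(1/(-156) + h)² = (1/(-156) + 53456)² = (-1/156 + 53456)² = (8339135/156)² = 69541172548225/24336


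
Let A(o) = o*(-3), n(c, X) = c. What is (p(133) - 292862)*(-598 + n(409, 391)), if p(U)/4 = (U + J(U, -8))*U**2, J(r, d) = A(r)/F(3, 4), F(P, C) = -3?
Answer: -3501836226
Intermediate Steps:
A(o) = -3*o
J(r, d) = r (J(r, d) = -3*r/(-3) = -3*r*(-1/3) = r)
p(U) = 8*U**3 (p(U) = 4*((U + U)*U**2) = 4*((2*U)*U**2) = 4*(2*U**3) = 8*U**3)
(p(133) - 292862)*(-598 + n(409, 391)) = (8*133**3 - 292862)*(-598 + 409) = (8*2352637 - 292862)*(-189) = (18821096 - 292862)*(-189) = 18528234*(-189) = -3501836226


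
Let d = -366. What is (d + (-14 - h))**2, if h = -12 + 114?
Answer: 232324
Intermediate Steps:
h = 102
(d + (-14 - h))**2 = (-366 + (-14 - 1*102))**2 = (-366 + (-14 - 102))**2 = (-366 - 116)**2 = (-482)**2 = 232324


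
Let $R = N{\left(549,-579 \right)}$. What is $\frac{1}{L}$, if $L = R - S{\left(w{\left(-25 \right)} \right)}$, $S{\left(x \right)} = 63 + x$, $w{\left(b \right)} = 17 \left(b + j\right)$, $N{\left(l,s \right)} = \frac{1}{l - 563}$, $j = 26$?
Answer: $- \frac{14}{1121} \approx -0.012489$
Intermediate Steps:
$N{\left(l,s \right)} = \frac{1}{-563 + l}$
$w{\left(b \right)} = 442 + 17 b$ ($w{\left(b \right)} = 17 \left(b + 26\right) = 17 \left(26 + b\right) = 442 + 17 b$)
$R = - \frac{1}{14}$ ($R = \frac{1}{-563 + 549} = \frac{1}{-14} = - \frac{1}{14} \approx -0.071429$)
$L = - \frac{1121}{14}$ ($L = - \frac{1}{14} - \left(63 + \left(442 + 17 \left(-25\right)\right)\right) = - \frac{1}{14} - \left(63 + \left(442 - 425\right)\right) = - \frac{1}{14} - \left(63 + 17\right) = - \frac{1}{14} - 80 = - \frac{1121}{14} \approx -80.071$)
$\frac{1}{L} = \frac{1}{- \frac{1121}{14}} = - \frac{14}{1121}$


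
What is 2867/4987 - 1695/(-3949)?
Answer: 19774748/19693663 ≈ 1.0041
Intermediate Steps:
2867/4987 - 1695/(-3949) = 2867*(1/4987) - 1695*(-1/3949) = 2867/4987 + 1695/3949 = 19774748/19693663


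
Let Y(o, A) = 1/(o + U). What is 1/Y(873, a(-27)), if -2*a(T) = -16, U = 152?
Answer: 1025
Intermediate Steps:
a(T) = 8 (a(T) = -1/2*(-16) = 8)
Y(o, A) = 1/(152 + o) (Y(o, A) = 1/(o + 152) = 1/(152 + o))
1/Y(873, a(-27)) = 1/(1/(152 + 873)) = 1/(1/1025) = 1025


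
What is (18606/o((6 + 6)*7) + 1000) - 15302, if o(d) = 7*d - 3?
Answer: -2782688/195 ≈ -14270.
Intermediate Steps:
o(d) = -3 + 7*d
(18606/o((6 + 6)*7) + 1000) - 15302 = (18606/(-3 + 7*((6 + 6)*7)) + 1000) - 15302 = (18606/(-3 + 7*(12*7)) + 1000) - 15302 = (18606/(-3 + 7*84) + 1000) - 15302 = (18606/(-3 + 588) + 1000) - 15302 = (18606/585 + 1000) - 15302 = (18606*(1/585) + 1000) - 15302 = (6202/195 + 1000) - 15302 = 201202/195 - 15302 = -2782688/195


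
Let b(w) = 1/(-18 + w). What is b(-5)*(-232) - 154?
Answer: -3310/23 ≈ -143.91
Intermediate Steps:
b(-5)*(-232) - 154 = -232/(-18 - 5) - 154 = -232/(-23) - 154 = -1/23*(-232) - 154 = 232/23 - 154 = -3310/23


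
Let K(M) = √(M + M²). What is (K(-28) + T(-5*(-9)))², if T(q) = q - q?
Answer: 756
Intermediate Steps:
T(q) = 0
(K(-28) + T(-5*(-9)))² = (√(-28*(1 - 28)) + 0)² = (√(-28*(-27)) + 0)² = (√756 + 0)² = (6*√21 + 0)² = (6*√21)² = 756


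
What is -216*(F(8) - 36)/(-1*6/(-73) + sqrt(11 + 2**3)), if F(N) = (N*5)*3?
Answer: 7947072/101215 - 96689376*sqrt(19)/101215 ≈ -4085.5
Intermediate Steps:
F(N) = 15*N (F(N) = (5*N)*3 = 15*N)
-216*(F(8) - 36)/(-1*6/(-73) + sqrt(11 + 2**3)) = -216*(15*8 - 36)/(-1*6/(-73) + sqrt(11 + 2**3)) = -216*(120 - 36)/(-6*(-1/73) + sqrt(11 + 8)) = -18144/(6/73 + sqrt(19))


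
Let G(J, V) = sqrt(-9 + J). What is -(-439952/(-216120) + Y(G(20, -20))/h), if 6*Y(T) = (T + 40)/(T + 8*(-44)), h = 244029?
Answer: -4798442150017/2357164774870 + 28*sqrt(11)/12957207813 ≈ -2.0357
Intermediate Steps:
Y(T) = (40 + T)/(6*(-352 + T)) (Y(T) = ((T + 40)/(T + 8*(-44)))/6 = ((40 + T)/(T - 352))/6 = ((40 + T)/(-352 + T))/6 = (40 + T)/(6*(-352 + T)))
-(-439952/(-216120) + Y(G(20, -20))/h) = -(-439952/(-216120) + ((40 + sqrt(-9 + 20))/(6*(-352 + sqrt(-9 + 20))))/244029) = -(-439952*(-1/216120) + ((40 + sqrt(11))/(6*(-352 + sqrt(11))))*(1/244029)) = -(54994/27015 + (40 + sqrt(11))/(1464174*(-352 + sqrt(11)))) = -54994/27015 - (40 + sqrt(11))/(1464174*(-352 + sqrt(11)))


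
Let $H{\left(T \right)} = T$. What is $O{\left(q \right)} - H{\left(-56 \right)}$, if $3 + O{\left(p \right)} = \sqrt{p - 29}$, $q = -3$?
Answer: $53 + 4 i \sqrt{2} \approx 53.0 + 5.6569 i$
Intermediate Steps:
$O{\left(p \right)} = -3 + \sqrt{-29 + p}$ ($O{\left(p \right)} = -3 + \sqrt{p - 29} = -3 + \sqrt{-29 + p}$)
$O{\left(q \right)} - H{\left(-56 \right)} = \left(-3 + \sqrt{-29 - 3}\right) - -56 = \left(-3 + \sqrt{-32}\right) + 56 = \left(-3 + 4 i \sqrt{2}\right) + 56 = 53 + 4 i \sqrt{2}$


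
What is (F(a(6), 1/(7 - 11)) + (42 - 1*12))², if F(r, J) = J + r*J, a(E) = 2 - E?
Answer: 15129/16 ≈ 945.56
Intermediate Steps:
F(r, J) = J + J*r
(F(a(6), 1/(7 - 11)) + (42 - 1*12))² = ((1 + (2 - 1*6))/(7 - 11) + (42 - 1*12))² = ((1 + (2 - 6))/(-4) + (42 - 12))² = (-(1 - 4)/4 + 30)² = (-¼*(-3) + 30)² = (¾ + 30)² = (123/4)² = 15129/16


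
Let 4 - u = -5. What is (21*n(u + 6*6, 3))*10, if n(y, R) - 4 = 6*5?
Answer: 7140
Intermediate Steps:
u = 9 (u = 4 - 1*(-5) = 4 + 5 = 9)
n(y, R) = 34 (n(y, R) = 4 + 6*5 = 4 + 30 = 34)
(21*n(u + 6*6, 3))*10 = (21*34)*10 = 714*10 = 7140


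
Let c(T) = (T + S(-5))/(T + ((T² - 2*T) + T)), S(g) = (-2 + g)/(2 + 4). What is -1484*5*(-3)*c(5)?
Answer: 17066/5 ≈ 3413.2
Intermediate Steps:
S(g) = -⅓ + g/6 (S(g) = (-2 + g)/6 = (-2 + g)*(⅙) = -⅓ + g/6)
c(T) = (-7/6 + T)/T² (c(T) = (T + (-⅓ + (⅙)*(-5)))/(T + ((T² - 2*T) + T)) = (T + (-⅓ - ⅚))/(T + (T² - T)) = (T - 7/6)/(T²) = (-7/6 + T)/T²)
-1484*5*(-3)*c(5) = -1484*5*(-3)*(-7/6 + 5)/5² = -(-22260)*(1/25)*(23/6) = -(-22260)*23/150 = -1484*(-23/10) = 17066/5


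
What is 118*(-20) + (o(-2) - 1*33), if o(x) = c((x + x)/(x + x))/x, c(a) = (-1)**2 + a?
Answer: -2394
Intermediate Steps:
c(a) = 1 + a
o(x) = 2/x (o(x) = (1 + (x + x)/(x + x))/x = (1 + (2*x)/((2*x)))/x = (1 + (2*x)*(1/(2*x)))/x = (1 + 1)/x = 2/x)
118*(-20) + (o(-2) - 1*33) = 118*(-20) + (2/(-2) - 1*33) = -2360 + (2*(-1/2) - 33) = -2360 + (-1 - 33) = -2360 - 34 = -2394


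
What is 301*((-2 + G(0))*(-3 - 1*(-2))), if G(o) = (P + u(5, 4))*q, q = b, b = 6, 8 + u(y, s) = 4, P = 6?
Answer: -3010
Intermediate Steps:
u(y, s) = -4 (u(y, s) = -8 + 4 = -4)
q = 6
G(o) = 12 (G(o) = (6 - 4)*6 = 2*6 = 12)
301*((-2 + G(0))*(-3 - 1*(-2))) = 301*((-2 + 12)*(-3 - 1*(-2))) = 301*(10*(-3 + 2)) = 301*(10*(-1)) = 301*(-10) = -3010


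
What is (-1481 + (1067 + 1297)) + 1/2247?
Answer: 1984102/2247 ≈ 883.00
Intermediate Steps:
(-1481 + (1067 + 1297)) + 1/2247 = (-1481 + 2364) + 1/2247 = 883 + 1/2247 = 1984102/2247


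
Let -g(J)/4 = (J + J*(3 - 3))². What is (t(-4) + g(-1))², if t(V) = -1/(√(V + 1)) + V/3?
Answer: (16 - I*√3)²/9 ≈ 28.111 - 6.1584*I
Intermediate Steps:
t(V) = -1/√(1 + V) + V/3 (t(V) = -1/(√(1 + V)) + V*(⅓) = -1/√(1 + V) + V/3)
g(J) = -4*J² (g(J) = -4*(J + J*(3 - 3))² = -4*(J + J*0)² = -4*(J + 0)² = -4*J²)
(t(-4) + g(-1))² = ((-1/√(1 - 4) + (⅓)*(-4)) - 4*(-1)²)² = ((-1/√(-3) - 4/3) - 4*1)² = ((-(-1)*I*√3/3 - 4/3) - 4)² = ((I*√3/3 - 4/3) - 4)² = ((-4/3 + I*√3/3) - 4)² = (-16/3 + I*√3/3)²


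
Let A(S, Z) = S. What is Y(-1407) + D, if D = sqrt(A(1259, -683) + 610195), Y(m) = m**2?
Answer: 1979649 + sqrt(611454) ≈ 1.9804e+6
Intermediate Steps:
D = sqrt(611454) (D = sqrt(1259 + 610195) = sqrt(611454) ≈ 781.96)
Y(-1407) + D = (-1407)**2 + sqrt(611454) = 1979649 + sqrt(611454)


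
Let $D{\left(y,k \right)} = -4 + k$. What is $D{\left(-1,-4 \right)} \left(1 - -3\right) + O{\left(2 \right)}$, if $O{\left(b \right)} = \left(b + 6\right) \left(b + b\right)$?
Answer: $0$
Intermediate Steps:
$O{\left(b \right)} = 2 b \left(6 + b\right)$ ($O{\left(b \right)} = \left(6 + b\right) 2 b = 2 b \left(6 + b\right)$)
$D{\left(-1,-4 \right)} \left(1 - -3\right) + O{\left(2 \right)} = \left(-4 - 4\right) \left(1 - -3\right) + 2 \cdot 2 \left(6 + 2\right) = - 8 \left(1 + 3\right) + 2 \cdot 2 \cdot 8 = \left(-8\right) 4 + 32 = -32 + 32 = 0$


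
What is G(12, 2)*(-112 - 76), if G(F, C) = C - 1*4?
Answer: 376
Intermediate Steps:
G(F, C) = -4 + C (G(F, C) = C - 4 = -4 + C)
G(12, 2)*(-112 - 76) = (-4 + 2)*(-112 - 76) = -2*(-188) = 376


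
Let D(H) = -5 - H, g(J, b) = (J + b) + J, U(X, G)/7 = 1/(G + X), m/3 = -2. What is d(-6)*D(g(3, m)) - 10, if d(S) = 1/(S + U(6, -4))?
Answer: -8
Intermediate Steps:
m = -6 (m = 3*(-2) = -6)
U(X, G) = 7/(G + X)
g(J, b) = b + 2*J
d(S) = 1/(7/2 + S) (d(S) = 1/(S + 7/(-4 + 6)) = 1/(S + 7/2) = 1/(7/2 + S))
d(-6)*D(g(3, m)) - 10 = (2/(7 + 2*(-6)))*(-5 - (-6 + 2*3)) - 10 = (2/(7 - 12))*(-5 - (-6 + 6)) - 10 = (2/(-5))*(-5 - 1*0) - 10 = (2*(-1/5))*(-5 + 0) - 10 = -2/5*(-5) - 10 = 2 - 10 = -8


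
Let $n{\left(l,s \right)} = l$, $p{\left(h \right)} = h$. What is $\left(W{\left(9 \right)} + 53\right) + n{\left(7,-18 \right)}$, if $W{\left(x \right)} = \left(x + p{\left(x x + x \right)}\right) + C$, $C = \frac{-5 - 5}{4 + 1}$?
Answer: $157$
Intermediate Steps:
$C = -2$ ($C = - \frac{10}{5} = \left(-10\right) \frac{1}{5} = -2$)
$W{\left(x \right)} = -2 + x^{2} + 2 x$ ($W{\left(x \right)} = \left(x + \left(x x + x\right)\right) - 2 = \left(x + \left(x^{2} + x\right)\right) - 2 = \left(x + \left(x + x^{2}\right)\right) - 2 = \left(x^{2} + 2 x\right) - 2 = -2 + x^{2} + 2 x$)
$\left(W{\left(9 \right)} + 53\right) + n{\left(7,-18 \right)} = \left(\left(-2 + 9 + 9 \left(1 + 9\right)\right) + 53\right) + 7 = \left(\left(-2 + 9 + 9 \cdot 10\right) + 53\right) + 7 = \left(\left(-2 + 9 + 90\right) + 53\right) + 7 = \left(97 + 53\right) + 7 = 150 + 7 = 157$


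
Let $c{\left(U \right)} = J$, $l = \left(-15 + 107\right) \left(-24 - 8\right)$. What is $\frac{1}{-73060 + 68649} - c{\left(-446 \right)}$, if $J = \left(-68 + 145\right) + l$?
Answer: $\frac{12646336}{4411} \approx 2867.0$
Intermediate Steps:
$l = -2944$ ($l = 92 \left(-32\right) = -2944$)
$J = -2867$ ($J = \left(-68 + 145\right) - 2944 = 77 - 2944 = -2867$)
$c{\left(U \right)} = -2867$
$\frac{1}{-73060 + 68649} - c{\left(-446 \right)} = \frac{1}{-73060 + 68649} - -2867 = \frac{1}{-4411} + 2867 = - \frac{1}{4411} + 2867 = \frac{12646336}{4411}$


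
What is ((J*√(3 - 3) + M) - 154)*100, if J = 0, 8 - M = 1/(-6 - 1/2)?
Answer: -189600/13 ≈ -14585.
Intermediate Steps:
M = 106/13 (M = 8 - 1/(-6 - 1/2) = 8 - 1/(-6 - 1*½) = 8 - 1/(-6 - ½) = 8 - 1/(-13/2) = 8 - 1*(-2/13) = 8 + 2/13 = 106/13 ≈ 8.1538)
((J*√(3 - 3) + M) - 154)*100 = ((0*√(3 - 3) + 106/13) - 154)*100 = ((0*√0 + 106/13) - 154)*100 = ((0*0 + 106/13) - 154)*100 = ((0 + 106/13) - 154)*100 = (106/13 - 154)*100 = -1896/13*100 = -189600/13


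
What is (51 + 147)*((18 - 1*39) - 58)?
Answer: -15642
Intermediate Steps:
(51 + 147)*((18 - 1*39) - 58) = 198*((18 - 39) - 58) = 198*(-21 - 58) = 198*(-79) = -15642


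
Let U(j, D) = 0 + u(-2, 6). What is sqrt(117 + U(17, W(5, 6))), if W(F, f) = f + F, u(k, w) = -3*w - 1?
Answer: 7*sqrt(2) ≈ 9.8995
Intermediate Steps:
u(k, w) = -1 - 3*w
W(F, f) = F + f
U(j, D) = -19 (U(j, D) = 0 + (-1 - 3*6) = 0 + (-1 - 18) = 0 - 19 = -19)
sqrt(117 + U(17, W(5, 6))) = sqrt(117 - 19) = sqrt(98) = 7*sqrt(2)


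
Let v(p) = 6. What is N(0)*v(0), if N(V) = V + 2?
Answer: 12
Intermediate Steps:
N(V) = 2 + V
N(0)*v(0) = (2 + 0)*6 = 2*6 = 12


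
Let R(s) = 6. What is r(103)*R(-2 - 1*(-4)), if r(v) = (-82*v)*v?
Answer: -5219628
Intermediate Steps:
r(v) = -82*v²
r(103)*R(-2 - 1*(-4)) = -82*103²*6 = -82*10609*6 = -869938*6 = -5219628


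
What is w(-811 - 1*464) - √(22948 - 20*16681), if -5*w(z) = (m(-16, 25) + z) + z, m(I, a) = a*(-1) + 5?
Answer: 514 - 4*I*√19417 ≈ 514.0 - 557.38*I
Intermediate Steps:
m(I, a) = 5 - a (m(I, a) = -a + 5 = 5 - a)
w(z) = 4 - 2*z/5 (w(z) = -(((5 - 1*25) + z) + z)/5 = -(((5 - 25) + z) + z)/5 = -((-20 + z) + z)/5 = -(-20 + 2*z)/5 = 4 - 2*z/5)
w(-811 - 1*464) - √(22948 - 20*16681) = (4 - 2*(-811 - 1*464)/5) - √(22948 - 20*16681) = (4 - 2*(-811 - 464)/5) - √(22948 - 333620) = (4 - ⅖*(-1275)) - √(-310672) = (4 + 510) - 4*I*√19417 = 514 - 4*I*√19417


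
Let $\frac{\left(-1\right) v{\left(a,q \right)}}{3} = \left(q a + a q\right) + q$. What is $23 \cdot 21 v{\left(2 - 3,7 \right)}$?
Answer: $10143$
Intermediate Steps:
$v{\left(a,q \right)} = - 3 q - 6 a q$ ($v{\left(a,q \right)} = - 3 \left(\left(q a + a q\right) + q\right) = - 3 \left(\left(a q + a q\right) + q\right) = - 3 \left(2 a q + q\right) = - 3 \left(q + 2 a q\right) = - 3 q - 6 a q$)
$23 \cdot 21 v{\left(2 - 3,7 \right)} = 23 \cdot 21 \left(\left(-3\right) 7 \left(1 + 2 \left(2 - 3\right)\right)\right) = 483 \left(\left(-3\right) 7 \left(1 + 2 \left(-1\right)\right)\right) = 483 \left(\left(-3\right) 7 \left(1 - 2\right)\right) = 483 \left(\left(-3\right) 7 \left(-1\right)\right) = 483 \cdot 21 = 10143$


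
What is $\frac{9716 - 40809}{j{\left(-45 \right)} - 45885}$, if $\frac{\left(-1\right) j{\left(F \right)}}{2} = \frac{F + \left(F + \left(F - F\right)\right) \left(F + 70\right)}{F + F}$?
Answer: $\frac{1003}{1481} \approx 0.67725$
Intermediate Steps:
$j{\left(F \right)} = - \frac{F + F \left(70 + F\right)}{F}$ ($j{\left(F \right)} = - 2 \frac{F + \left(F + \left(F - F\right)\right) \left(F + 70\right)}{F + F} = - 2 \frac{F + \left(F + 0\right) \left(70 + F\right)}{2 F} = - 2 \left(F + F \left(70 + F\right)\right) \frac{1}{2 F} = - 2 \frac{F + F \left(70 + F\right)}{2 F} = - \frac{F + F \left(70 + F\right)}{F}$)
$\frac{9716 - 40809}{j{\left(-45 \right)} - 45885} = \frac{9716 - 40809}{\left(-71 - -45\right) - 45885} = - \frac{31093}{\left(-71 + 45\right) - 45885} = - \frac{31093}{-26 - 45885} = - \frac{31093}{-45911} = \left(-31093\right) \left(- \frac{1}{45911}\right) = \frac{1003}{1481}$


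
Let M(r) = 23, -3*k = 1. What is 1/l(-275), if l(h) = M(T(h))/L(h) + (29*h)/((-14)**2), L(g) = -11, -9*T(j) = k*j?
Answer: -2156/92233 ≈ -0.023376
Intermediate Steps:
k = -1/3 (k = -1/3*1 = -1/3 ≈ -0.33333)
T(j) = j/27 (T(j) = -(-1)*j/27 = j/27)
l(h) = -23/11 + 29*h/196 (l(h) = 23/(-11) + (29*h)/((-14)**2) = 23*(-1/11) + (29*h)/196 = -23/11 + (29*h)*(1/196) = -23/11 + 29*h/196)
1/l(-275) = 1/(-23/11 + (29/196)*(-275)) = 1/(-23/11 - 7975/196) = 1/(-92233/2156) = -2156/92233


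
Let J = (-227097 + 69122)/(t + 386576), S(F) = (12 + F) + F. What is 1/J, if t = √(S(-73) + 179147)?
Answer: -386576/157975 - √179013/157975 ≈ -2.4497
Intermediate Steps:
S(F) = 12 + 2*F
t = √179013 (t = √((12 + 2*(-73)) + 179147) = √((12 - 146) + 179147) = √(-134 + 179147) = √179013 ≈ 423.10)
J = -157975/(386576 + √179013) (J = (-227097 + 69122)/(√179013 + 386576) = -157975/(386576 + √179013) ≈ -0.40821)
1/J = 1/(-61069343600/149440824763 + 157975*√179013/149440824763)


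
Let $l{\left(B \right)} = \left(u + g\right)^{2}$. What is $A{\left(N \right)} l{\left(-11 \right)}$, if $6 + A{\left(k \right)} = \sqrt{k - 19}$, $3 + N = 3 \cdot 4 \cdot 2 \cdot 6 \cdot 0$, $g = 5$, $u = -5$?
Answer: $0$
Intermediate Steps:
$N = -3$ ($N = -3 + 3 \cdot 4 \cdot 2 \cdot 6 \cdot 0 = -3 + 12 \cdot 2 \cdot 6 \cdot 0 = -3 + 24 \cdot 6 \cdot 0 = -3 + 144 \cdot 0 = -3 + 0 = -3$)
$A{\left(k \right)} = -6 + \sqrt{-19 + k}$ ($A{\left(k \right)} = -6 + \sqrt{k - 19} = -6 + \sqrt{-19 + k}$)
$l{\left(B \right)} = 0$ ($l{\left(B \right)} = \left(-5 + 5\right)^{2} = 0^{2} = 0$)
$A{\left(N \right)} l{\left(-11 \right)} = \left(-6 + \sqrt{-19 - 3}\right) 0 = \left(-6 + \sqrt{-22}\right) 0 = \left(-6 + i \sqrt{22}\right) 0 = 0$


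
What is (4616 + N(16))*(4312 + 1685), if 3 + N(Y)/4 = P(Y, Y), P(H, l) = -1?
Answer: 27586200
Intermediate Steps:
N(Y) = -16 (N(Y) = -12 + 4*(-1) = -12 - 4 = -16)
(4616 + N(16))*(4312 + 1685) = (4616 - 16)*(4312 + 1685) = 4600*5997 = 27586200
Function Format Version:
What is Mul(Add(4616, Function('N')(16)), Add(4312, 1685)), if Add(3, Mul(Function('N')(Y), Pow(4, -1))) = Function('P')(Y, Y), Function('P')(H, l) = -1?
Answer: 27586200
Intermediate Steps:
Function('N')(Y) = -16 (Function('N')(Y) = Add(-12, Mul(4, -1)) = Add(-12, -4) = -16)
Mul(Add(4616, Function('N')(16)), Add(4312, 1685)) = Mul(Add(4616, -16), Add(4312, 1685)) = Mul(4600, 5997) = 27586200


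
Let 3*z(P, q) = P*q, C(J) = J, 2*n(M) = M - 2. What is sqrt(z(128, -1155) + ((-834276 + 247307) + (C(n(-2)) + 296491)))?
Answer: 4*I*sqrt(21235) ≈ 582.89*I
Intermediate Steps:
n(M) = -1 + M/2 (n(M) = (M - 2)/2 = (-2 + M)/2 = -1 + M/2)
z(P, q) = P*q/3 (z(P, q) = (P*q)/3 = P*q/3)
sqrt(z(128, -1155) + ((-834276 + 247307) + (C(n(-2)) + 296491))) = sqrt((1/3)*128*(-1155) + ((-834276 + 247307) + ((-1 + (1/2)*(-2)) + 296491))) = sqrt(-49280 + (-586969 + ((-1 - 1) + 296491))) = sqrt(-49280 + (-586969 + (-2 + 296491))) = sqrt(-49280 + (-586969 + 296489)) = sqrt(-49280 - 290480) = sqrt(-339760) = 4*I*sqrt(21235)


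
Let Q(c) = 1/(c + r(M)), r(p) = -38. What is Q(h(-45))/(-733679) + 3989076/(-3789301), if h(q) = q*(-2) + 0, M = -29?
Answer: -152188470900709/144566789555708 ≈ -1.0527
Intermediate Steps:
h(q) = -2*q (h(q) = -2*q + 0 = -2*q)
Q(c) = 1/(-38 + c) (Q(c) = 1/(c - 38) = 1/(-38 + c))
Q(h(-45))/(-733679) + 3989076/(-3789301) = 1/(-38 - 2*(-45)*(-733679)) + 3989076/(-3789301) = -1/733679/(-38 + 90) + 3989076*(-1/3789301) = -1/733679/52 - 3989076/3789301 = (1/52)*(-1/733679) - 3989076/3789301 = -1/38151308 - 3989076/3789301 = -152188470900709/144566789555708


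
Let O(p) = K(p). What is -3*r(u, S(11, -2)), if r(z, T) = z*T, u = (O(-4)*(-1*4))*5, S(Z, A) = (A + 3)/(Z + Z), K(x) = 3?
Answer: 90/11 ≈ 8.1818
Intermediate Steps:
O(p) = 3
S(Z, A) = (3 + A)/(2*Z) (S(Z, A) = (3 + A)/((2*Z)) = (3 + A)*(1/(2*Z)) = (3 + A)/(2*Z))
u = -60 (u = (3*(-1*4))*5 = (3*(-4))*5 = -12*5 = -60)
r(z, T) = T*z
-3*r(u, S(11, -2)) = -3*(1/2)*(3 - 2)/11*(-60) = -3*(1/2)*(1/11)*1*(-60) = -3*(-60)/22 = -3*(-30/11) = 90/11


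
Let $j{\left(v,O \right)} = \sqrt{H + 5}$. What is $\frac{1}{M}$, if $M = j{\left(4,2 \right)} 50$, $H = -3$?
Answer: $\frac{\sqrt{2}}{100} \approx 0.014142$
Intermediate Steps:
$j{\left(v,O \right)} = \sqrt{2}$ ($j{\left(v,O \right)} = \sqrt{-3 + 5} = \sqrt{2}$)
$M = 50 \sqrt{2}$ ($M = \sqrt{2} \cdot 50 = 50 \sqrt{2} \approx 70.711$)
$\frac{1}{M} = \frac{1}{50 \sqrt{2}} = \frac{\sqrt{2}}{100}$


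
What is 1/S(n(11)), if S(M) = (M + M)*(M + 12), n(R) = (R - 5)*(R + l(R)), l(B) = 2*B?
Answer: 1/83160 ≈ 1.2025e-5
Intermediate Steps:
n(R) = 3*R*(-5 + R) (n(R) = (R - 5)*(R + 2*R) = (-5 + R)*(3*R) = 3*R*(-5 + R))
S(M) = 2*M*(12 + M) (S(M) = (2*M)*(12 + M) = 2*M*(12 + M))
1/S(n(11)) = 1/(2*(3*11*(-5 + 11))*(12 + 3*11*(-5 + 11))) = 1/(2*(3*11*6)*(12 + 3*11*6)) = 1/(2*198*(12 + 198)) = 1/(2*198*210) = 1/83160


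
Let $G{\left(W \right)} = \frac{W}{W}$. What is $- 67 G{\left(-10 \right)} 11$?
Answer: $-737$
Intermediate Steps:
$G{\left(W \right)} = 1$
$- 67 G{\left(-10 \right)} 11 = \left(-67\right) 1 \cdot 11 = \left(-67\right) 11 = -737$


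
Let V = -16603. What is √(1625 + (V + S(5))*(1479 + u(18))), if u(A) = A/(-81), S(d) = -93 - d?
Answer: 2*I*√55564746/3 ≈ 4969.5*I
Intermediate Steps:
u(A) = -A/81 (u(A) = A*(-1/81) = -A/81)
√(1625 + (V + S(5))*(1479 + u(18))) = √(1625 + (-16603 + (-93 - 1*5))*(1479 - 1/81*18)) = √(1625 + (-16603 + (-93 - 5))*(1479 - 2/9)) = √(1625 + (-16603 - 98)*(13309/9)) = √(1625 - 16701*13309/9) = √(1625 - 74091203/3) = √(-74086328/3) = 2*I*√55564746/3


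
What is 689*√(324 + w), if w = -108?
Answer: 4134*√6 ≈ 10126.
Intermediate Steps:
689*√(324 + w) = 689*√(324 - 108) = 689*√216 = 689*(6*√6) = 4134*√6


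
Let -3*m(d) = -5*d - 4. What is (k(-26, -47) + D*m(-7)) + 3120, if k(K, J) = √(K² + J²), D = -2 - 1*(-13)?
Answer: 9019/3 + √2885 ≈ 3060.0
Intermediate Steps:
D = 11 (D = -2 + 13 = 11)
m(d) = 4/3 + 5*d/3 (m(d) = -(-5*d - 4)/3 = -(-4 - 5*d)/3 = 4/3 + 5*d/3)
k(K, J) = √(J² + K²)
(k(-26, -47) + D*m(-7)) + 3120 = (√((-47)² + (-26)²) + 11*(4/3 + (5/3)*(-7))) + 3120 = (√(2209 + 676) + 11*(4/3 - 35/3)) + 3120 = (√2885 + 11*(-31/3)) + 3120 = (√2885 - 341/3) + 3120 = (-341/3 + √2885) + 3120 = 9019/3 + √2885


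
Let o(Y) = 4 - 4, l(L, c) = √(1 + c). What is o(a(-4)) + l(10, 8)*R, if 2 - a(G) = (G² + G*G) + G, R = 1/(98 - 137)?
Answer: -1/13 ≈ -0.076923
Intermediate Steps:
R = -1/39 (R = 1/(-39) = -1/39 ≈ -0.025641)
a(G) = 2 - G - 2*G² (a(G) = 2 - ((G² + G*G) + G) = 2 - ((G² + G²) + G) = 2 - (2*G² + G) = 2 - (G + 2*G²) = 2 + (-G - 2*G²) = 2 - G - 2*G²)
o(Y) = 0
o(a(-4)) + l(10, 8)*R = 0 + √(1 + 8)*(-1/39) = 0 + √9*(-1/39) = 0 + 3*(-1/39) = 0 - 1/13 = -1/13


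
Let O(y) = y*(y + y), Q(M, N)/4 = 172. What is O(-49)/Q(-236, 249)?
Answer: 2401/344 ≈ 6.9797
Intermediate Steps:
Q(M, N) = 688 (Q(M, N) = 4*172 = 688)
O(y) = 2*y² (O(y) = y*(2*y) = 2*y²)
O(-49)/Q(-236, 249) = (2*(-49)²)/688 = (2*2401)*(1/688) = 4802*(1/688) = 2401/344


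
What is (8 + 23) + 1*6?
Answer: 37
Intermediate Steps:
(8 + 23) + 1*6 = 31 + 6 = 37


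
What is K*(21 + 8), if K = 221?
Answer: 6409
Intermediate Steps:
K*(21 + 8) = 221*(21 + 8) = 221*29 = 6409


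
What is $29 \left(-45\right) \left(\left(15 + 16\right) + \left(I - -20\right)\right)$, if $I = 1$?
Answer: $-67860$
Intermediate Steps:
$29 \left(-45\right) \left(\left(15 + 16\right) + \left(I - -20\right)\right) = 29 \left(-45\right) \left(\left(15 + 16\right) + \left(1 - -20\right)\right) = - 1305 \left(31 + \left(1 + 20\right)\right) = - 1305 \left(31 + 21\right) = \left(-1305\right) 52 = -67860$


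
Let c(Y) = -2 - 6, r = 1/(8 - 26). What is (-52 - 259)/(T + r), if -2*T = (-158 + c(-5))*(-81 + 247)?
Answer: -5598/248003 ≈ -0.022572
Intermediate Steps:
r = -1/18 (r = 1/(-18) = -1/18 ≈ -0.055556)
c(Y) = -8
T = 13778 (T = -(-158 - 8)*(-81 + 247)/2 = -(-83)*166 = -½*(-27556) = 13778)
(-52 - 259)/(T + r) = (-52 - 259)/(13778 - 1/18) = -311/248003/18 = -311*18/248003 = -5598/248003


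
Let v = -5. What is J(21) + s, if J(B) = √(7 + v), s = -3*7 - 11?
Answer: -32 + √2 ≈ -30.586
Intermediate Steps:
s = -32 (s = -21 - 11 = -32)
J(B) = √2 (J(B) = √(7 - 5) = √2)
J(21) + s = √2 - 32 = -32 + √2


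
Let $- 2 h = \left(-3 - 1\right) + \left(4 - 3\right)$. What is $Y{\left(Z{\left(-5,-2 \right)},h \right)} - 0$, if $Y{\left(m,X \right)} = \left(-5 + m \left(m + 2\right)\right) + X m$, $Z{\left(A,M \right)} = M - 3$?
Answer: $\frac{5}{2} \approx 2.5$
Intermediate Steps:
$Z{\left(A,M \right)} = -3 + M$
$h = \frac{3}{2}$ ($h = - \frac{\left(-3 - 1\right) + \left(4 - 3\right)}{2} = - \frac{-4 + \left(4 - 3\right)}{2} = - \frac{-4 + 1}{2} = \left(- \frac{1}{2}\right) \left(-3\right) = \frac{3}{2} \approx 1.5$)
$Y{\left(m,X \right)} = -5 + X m + m \left(2 + m\right)$ ($Y{\left(m,X \right)} = \left(-5 + m \left(2 + m\right)\right) + X m = -5 + X m + m \left(2 + m\right)$)
$Y{\left(Z{\left(-5,-2 \right)},h \right)} - 0 = \left(-5 + \left(-3 - 2\right)^{2} + 2 \left(-3 - 2\right) + \frac{3 \left(-3 - 2\right)}{2}\right) - 0 = \left(-5 + \left(-5\right)^{2} + 2 \left(-5\right) + \frac{3}{2} \left(-5\right)\right) + 0 = \left(-5 + 25 - 10 - \frac{15}{2}\right) + 0 = \frac{5}{2} + 0 = \frac{5}{2}$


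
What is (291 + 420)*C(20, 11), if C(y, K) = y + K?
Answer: 22041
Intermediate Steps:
C(y, K) = K + y
(291 + 420)*C(20, 11) = (291 + 420)*(11 + 20) = 711*31 = 22041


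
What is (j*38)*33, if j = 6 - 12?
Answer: -7524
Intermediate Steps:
j = -6
(j*38)*33 = -6*38*33 = -228*33 = -7524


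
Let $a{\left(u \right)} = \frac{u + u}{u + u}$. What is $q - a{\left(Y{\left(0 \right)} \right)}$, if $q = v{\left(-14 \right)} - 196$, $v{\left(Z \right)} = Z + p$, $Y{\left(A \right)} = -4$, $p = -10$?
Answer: $-221$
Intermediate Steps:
$a{\left(u \right)} = 1$ ($a{\left(u \right)} = \frac{2 u}{2 u} = 2 u \frac{1}{2 u} = 1$)
$v{\left(Z \right)} = -10 + Z$ ($v{\left(Z \right)} = Z - 10 = -10 + Z$)
$q = -220$ ($q = \left(-10 - 14\right) - 196 = -24 - 196 = -220$)
$q - a{\left(Y{\left(0 \right)} \right)} = -220 - 1 = -221$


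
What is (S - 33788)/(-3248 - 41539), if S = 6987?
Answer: 26801/44787 ≈ 0.59841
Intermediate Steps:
(S - 33788)/(-3248 - 41539) = (6987 - 33788)/(-3248 - 41539) = -26801/(-44787) = -26801*(-1/44787) = 26801/44787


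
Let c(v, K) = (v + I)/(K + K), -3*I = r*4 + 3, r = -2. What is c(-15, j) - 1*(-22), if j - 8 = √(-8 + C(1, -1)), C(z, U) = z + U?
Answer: 574/27 + 5*I*√2/27 ≈ 21.259 + 0.26189*I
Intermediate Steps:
C(z, U) = U + z
j = 8 + 2*I*√2 (j = 8 + √(-8 + (-1 + 1)) = 8 + √(-8 + 0) = 8 + √(-8) = 8 + 2*I*√2 ≈ 8.0 + 2.8284*I)
I = 5/3 (I = -(-2*4 + 3)/3 = -(-8 + 3)/3 = -⅓*(-5) = 5/3 ≈ 1.6667)
c(v, K) = (5/3 + v)/(2*K) (c(v, K) = (v + 5/3)/(K + K) = (5/3 + v)/((2*K)) = (5/3 + v)*(1/(2*K)) = (5/3 + v)/(2*K))
c(-15, j) - 1*(-22) = (5 + 3*(-15))/(6*(8 + 2*I*√2)) - 1*(-22) = (5 - 45)/(6*(8 + 2*I*√2)) + 22 = (⅙)*(-40)/(8 + 2*I*√2) + 22 = -20/(3*(8 + 2*I*√2)) + 22 = 22 - 20/(3*(8 + 2*I*√2))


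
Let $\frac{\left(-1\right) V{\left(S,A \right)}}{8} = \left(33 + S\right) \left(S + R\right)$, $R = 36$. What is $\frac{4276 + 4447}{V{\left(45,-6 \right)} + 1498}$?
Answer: $- \frac{8723}{49046} \approx -0.17785$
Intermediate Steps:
$V{\left(S,A \right)} = - 8 \left(33 + S\right) \left(36 + S\right)$ ($V{\left(S,A \right)} = - 8 \left(33 + S\right) \left(S + 36\right) = - 8 \left(33 + S\right) \left(36 + S\right)$)
$\frac{4276 + 4447}{V{\left(45,-6 \right)} + 1498} = \frac{4276 + 4447}{\left(-9504 - 24840 - 8 \cdot 45^{2}\right) + 1498} = \frac{8723}{\left(-9504 - 24840 - 16200\right) + 1498} = \frac{8723}{-50544 + 1498} = \frac{8723}{-49046} = 8723 \left(- \frac{1}{49046}\right) = - \frac{8723}{49046}$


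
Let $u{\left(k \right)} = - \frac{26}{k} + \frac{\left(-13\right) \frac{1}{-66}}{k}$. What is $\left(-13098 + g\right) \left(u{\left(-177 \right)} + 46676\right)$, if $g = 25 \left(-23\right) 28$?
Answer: $- \frac{7960407460265}{5841} \approx -1.3628 \cdot 10^{9}$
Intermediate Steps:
$u{\left(k \right)} = - \frac{1703}{66 k}$ ($u{\left(k \right)} = - \frac{26}{k} + \frac{\left(-13\right) \left(- \frac{1}{66}\right)}{k} = - \frac{26}{k} + \frac{13}{66 k} = - \frac{1703}{66 k}$)
$g = -16100$ ($g = \left(-575\right) 28 = -16100$)
$\left(-13098 + g\right) \left(u{\left(-177 \right)} + 46676\right) = \left(-13098 - 16100\right) \left(- \frac{1703}{66 \left(-177\right)} + 46676\right) = - 29198 \left(\left(- \frac{1703}{66}\right) \left(- \frac{1}{177}\right) + 46676\right) = - 29198 \left(\frac{1703}{11682} + 46676\right) = \left(-29198\right) \frac{545270735}{11682} = - \frac{7960407460265}{5841}$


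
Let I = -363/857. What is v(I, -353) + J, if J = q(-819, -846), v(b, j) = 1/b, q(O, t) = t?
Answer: -307955/363 ≈ -848.36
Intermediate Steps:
I = -363/857 (I = -363*1/857 = -363/857 ≈ -0.42357)
J = -846
v(I, -353) + J = 1/(-363/857) - 846 = -857/363 - 846 = -307955/363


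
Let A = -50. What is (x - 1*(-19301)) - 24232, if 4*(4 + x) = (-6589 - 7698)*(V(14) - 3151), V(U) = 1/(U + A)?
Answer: 1619963779/144 ≈ 1.1250e+7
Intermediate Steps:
V(U) = 1/(-50 + U) (V(U) = 1/(U - 50) = 1/(-50 + U))
x = 1620673843/144 (x = -4 + ((-6589 - 7698)*(1/(-50 + 14) - 3151))/4 = -4 + (-14287*(1/(-36) - 3151))/4 = -4 + (-14287*(-1/36 - 3151))/4 = -4 + (-14287*(-113437/36))/4 = -4 + (1/4)*(1620674419/36) = -4 + 1620674419/144 = 1620673843/144 ≈ 1.1255e+7)
(x - 1*(-19301)) - 24232 = (1620673843/144 - 1*(-19301)) - 24232 = (1620673843/144 + 19301) - 24232 = 1623453187/144 - 24232 = 1619963779/144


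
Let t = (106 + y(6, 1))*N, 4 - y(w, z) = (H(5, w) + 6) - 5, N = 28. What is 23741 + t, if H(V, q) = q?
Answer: 26625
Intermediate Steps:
y(w, z) = 3 - w (y(w, z) = 4 - ((w + 6) - 5) = 4 - ((6 + w) - 5) = 4 - (1 + w) = 4 + (-1 - w) = 3 - w)
t = 2884 (t = (106 + (3 - 1*6))*28 = (106 + (3 - 6))*28 = (106 - 3)*28 = 103*28 = 2884)
23741 + t = 23741 + 2884 = 26625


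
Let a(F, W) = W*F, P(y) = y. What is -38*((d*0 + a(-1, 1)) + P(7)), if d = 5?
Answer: -228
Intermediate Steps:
a(F, W) = F*W
-38*((d*0 + a(-1, 1)) + P(7)) = -38*((5*0 - 1*1) + 7) = -38*((0 - 1) + 7) = -38*(-1 + 7) = -38*6 = -228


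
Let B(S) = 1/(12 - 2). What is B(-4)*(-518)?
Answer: -259/5 ≈ -51.800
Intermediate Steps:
B(S) = 1/10
B(-4)*(-518) = (1/10)*(-518) = -259/5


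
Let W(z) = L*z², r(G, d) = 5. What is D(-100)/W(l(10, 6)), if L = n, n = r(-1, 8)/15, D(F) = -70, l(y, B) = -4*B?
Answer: -35/96 ≈ -0.36458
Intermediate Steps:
n = ⅓ (n = 5/15 = 5*(1/15) = ⅓ ≈ 0.33333)
L = ⅓ ≈ 0.33333
W(z) = z²/3
D(-100)/W(l(10, 6)) = -70/((-4*6)²/3) = -70/((⅓)*(-24)²) = -70/((⅓)*576) = -70/192 = -70*1/192 = -35/96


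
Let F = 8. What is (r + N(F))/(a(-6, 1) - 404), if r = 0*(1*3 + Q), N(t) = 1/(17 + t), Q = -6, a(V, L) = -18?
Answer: -1/10550 ≈ -9.4787e-5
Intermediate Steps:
r = 0 (r = 0*(1*3 - 6) = 0*(3 - 6) = 0*(-3) = 0)
(r + N(F))/(a(-6, 1) - 404) = (0 + 1/(17 + 8))/(-18 - 404) = (0 + 1/25)/(-422) = (0 + 1/25)*(-1/422) = (1/25)*(-1/422) = -1/10550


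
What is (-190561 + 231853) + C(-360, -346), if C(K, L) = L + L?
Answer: 40600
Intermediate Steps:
C(K, L) = 2*L
(-190561 + 231853) + C(-360, -346) = (-190561 + 231853) + 2*(-346) = 41292 - 692 = 40600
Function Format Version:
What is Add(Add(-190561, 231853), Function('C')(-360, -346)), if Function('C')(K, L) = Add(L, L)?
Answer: 40600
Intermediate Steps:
Function('C')(K, L) = Mul(2, L)
Add(Add(-190561, 231853), Function('C')(-360, -346)) = Add(Add(-190561, 231853), Mul(2, -346)) = Add(41292, -692) = 40600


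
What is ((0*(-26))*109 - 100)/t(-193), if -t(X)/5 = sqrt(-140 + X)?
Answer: -20*I*sqrt(37)/111 ≈ -1.096*I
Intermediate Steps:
t(X) = -5*sqrt(-140 + X)
((0*(-26))*109 - 100)/t(-193) = ((0*(-26))*109 - 100)/((-5*sqrt(-140 - 193))) = (0*109 - 100)/((-15*I*sqrt(37))) = (0 - 100)/((-15*I*sqrt(37))) = -100*I*sqrt(37)/555 = -20*I*sqrt(37)/111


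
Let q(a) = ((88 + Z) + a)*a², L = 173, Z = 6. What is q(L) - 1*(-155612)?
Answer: 8146655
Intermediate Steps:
q(a) = a²*(94 + a) (q(a) = ((88 + 6) + a)*a² = (94 + a)*a² = a²*(94 + a))
q(L) - 1*(-155612) = 173²*(94 + 173) - 1*(-155612) = 29929*267 + 155612 = 7991043 + 155612 = 8146655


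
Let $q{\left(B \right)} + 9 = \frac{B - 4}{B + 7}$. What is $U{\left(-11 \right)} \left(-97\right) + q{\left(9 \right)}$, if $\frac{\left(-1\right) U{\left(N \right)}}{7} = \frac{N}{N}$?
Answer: $\frac{10725}{16} \approx 670.31$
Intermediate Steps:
$q{\left(B \right)} = -9 + \frac{-4 + B}{7 + B}$ ($q{\left(B \right)} = -9 + \frac{B - 4}{B + 7} = -9 + \frac{-4 + B}{7 + B}$)
$U{\left(N \right)} = -7$ ($U{\left(N \right)} = - 7 \frac{N}{N} = \left(-7\right) 1 = -7$)
$U{\left(-11 \right)} \left(-97\right) + q{\left(9 \right)} = \left(-7\right) \left(-97\right) + \frac{-67 - 72}{7 + 9} = 679 + \frac{-67 - 72}{16} = 679 + \frac{1}{16} \left(-139\right) = 679 - \frac{139}{16} = \frac{10725}{16}$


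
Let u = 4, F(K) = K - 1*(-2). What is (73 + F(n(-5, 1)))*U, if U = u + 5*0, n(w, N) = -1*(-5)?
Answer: 320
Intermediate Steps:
n(w, N) = 5
F(K) = 2 + K (F(K) = K + 2 = 2 + K)
U = 4 (U = 4 + 5*0 = 4 + 0 = 4)
(73 + F(n(-5, 1)))*U = (73 + (2 + 5))*4 = (73 + 7)*4 = 80*4 = 320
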